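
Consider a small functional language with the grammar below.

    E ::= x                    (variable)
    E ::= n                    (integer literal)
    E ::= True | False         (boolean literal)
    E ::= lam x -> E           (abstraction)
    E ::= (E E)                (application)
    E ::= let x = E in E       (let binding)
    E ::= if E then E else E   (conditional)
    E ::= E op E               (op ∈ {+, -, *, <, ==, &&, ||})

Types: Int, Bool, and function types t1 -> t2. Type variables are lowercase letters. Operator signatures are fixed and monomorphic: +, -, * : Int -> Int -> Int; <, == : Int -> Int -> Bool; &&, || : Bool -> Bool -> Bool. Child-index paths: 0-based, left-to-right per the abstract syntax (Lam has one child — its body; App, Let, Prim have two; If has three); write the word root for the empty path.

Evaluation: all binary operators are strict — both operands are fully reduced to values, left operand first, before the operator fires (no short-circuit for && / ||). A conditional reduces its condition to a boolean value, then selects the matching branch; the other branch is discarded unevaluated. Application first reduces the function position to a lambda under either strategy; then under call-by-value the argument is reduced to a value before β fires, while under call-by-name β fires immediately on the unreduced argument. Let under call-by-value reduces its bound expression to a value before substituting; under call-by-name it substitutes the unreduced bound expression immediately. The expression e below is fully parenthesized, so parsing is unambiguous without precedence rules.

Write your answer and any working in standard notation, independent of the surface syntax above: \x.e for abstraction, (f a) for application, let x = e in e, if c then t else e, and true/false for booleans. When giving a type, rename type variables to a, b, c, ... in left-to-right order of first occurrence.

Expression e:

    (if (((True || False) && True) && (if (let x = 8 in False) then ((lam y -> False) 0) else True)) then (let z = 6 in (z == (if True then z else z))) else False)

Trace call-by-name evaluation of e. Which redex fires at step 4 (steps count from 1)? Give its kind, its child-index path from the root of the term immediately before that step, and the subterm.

Answer: if at 0.1 : (if false then ((\y.false) 0) else true)

Derivation:
step 0: (if (((true || false) && true) && (if (let x = 8 in false) then ((\y.false) 0) else true)) then (let z = 6 in (z == (if true then z else z))) else false)
step 1: [delta@0.0.0] (if ((true && true) && (if (let x = 8 in false) then ((\y.false) 0) else true)) then (let z = 6 in (z == (if true then z else z))) else false)
step 2: [delta@0.0] (if (true && (if (let x = 8 in false) then ((\y.false) 0) else true)) then (let z = 6 in (z == (if true then z else z))) else false)
step 3: [let@0.1.0] (if (true && (if false then ((\y.false) 0) else true)) then (let z = 6 in (z == (if true then z else z))) else false)
step 4: [if@0.1] (if (true && true) then (let z = 6 in (z == (if true then z else z))) else false)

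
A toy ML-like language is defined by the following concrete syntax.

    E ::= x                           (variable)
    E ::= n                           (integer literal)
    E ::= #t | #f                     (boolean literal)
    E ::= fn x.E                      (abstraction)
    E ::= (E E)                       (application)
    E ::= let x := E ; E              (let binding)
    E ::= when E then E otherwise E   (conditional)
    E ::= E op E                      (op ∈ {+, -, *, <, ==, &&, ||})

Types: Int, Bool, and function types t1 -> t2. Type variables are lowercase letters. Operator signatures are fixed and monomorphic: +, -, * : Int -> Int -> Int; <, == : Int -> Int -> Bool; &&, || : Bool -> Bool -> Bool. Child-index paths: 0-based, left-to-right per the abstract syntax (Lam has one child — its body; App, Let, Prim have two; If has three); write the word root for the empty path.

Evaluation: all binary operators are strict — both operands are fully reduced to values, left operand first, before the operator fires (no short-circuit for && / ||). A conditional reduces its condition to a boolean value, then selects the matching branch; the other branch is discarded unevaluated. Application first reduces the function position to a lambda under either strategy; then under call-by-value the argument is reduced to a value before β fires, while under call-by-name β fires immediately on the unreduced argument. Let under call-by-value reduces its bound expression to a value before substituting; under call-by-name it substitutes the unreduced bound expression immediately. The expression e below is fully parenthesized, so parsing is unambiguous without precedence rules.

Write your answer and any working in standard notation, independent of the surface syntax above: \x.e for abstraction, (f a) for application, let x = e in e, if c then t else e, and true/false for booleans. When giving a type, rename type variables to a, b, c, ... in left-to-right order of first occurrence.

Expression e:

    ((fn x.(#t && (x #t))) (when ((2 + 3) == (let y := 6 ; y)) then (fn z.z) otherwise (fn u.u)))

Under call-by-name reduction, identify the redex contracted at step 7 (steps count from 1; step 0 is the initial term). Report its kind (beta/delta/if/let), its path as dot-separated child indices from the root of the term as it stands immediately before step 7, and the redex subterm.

Trace:
step 0: ((\x.(true && (x true))) (if ((2 + 3) == (let y = 6 in y)) then (\z.z) else (\u.u)))
step 1: [beta@root] (true && ((if ((2 + 3) == (let y = 6 in y)) then (\z.z) else (\u.u)) true))
step 2: [delta@1.0.0.0] (true && ((if (5 == (let y = 6 in y)) then (\z.z) else (\u.u)) true))
step 3: [let@1.0.0.1] (true && ((if (5 == 6) then (\z.z) else (\u.u)) true))
step 4: [delta@1.0.0] (true && ((if false then (\z.z) else (\u.u)) true))
step 5: [if@1.0] (true && ((\u.u) true))
step 6: [beta@1] (true && true)
step 7: [delta@root] true

Answer: delta at root : (true && true)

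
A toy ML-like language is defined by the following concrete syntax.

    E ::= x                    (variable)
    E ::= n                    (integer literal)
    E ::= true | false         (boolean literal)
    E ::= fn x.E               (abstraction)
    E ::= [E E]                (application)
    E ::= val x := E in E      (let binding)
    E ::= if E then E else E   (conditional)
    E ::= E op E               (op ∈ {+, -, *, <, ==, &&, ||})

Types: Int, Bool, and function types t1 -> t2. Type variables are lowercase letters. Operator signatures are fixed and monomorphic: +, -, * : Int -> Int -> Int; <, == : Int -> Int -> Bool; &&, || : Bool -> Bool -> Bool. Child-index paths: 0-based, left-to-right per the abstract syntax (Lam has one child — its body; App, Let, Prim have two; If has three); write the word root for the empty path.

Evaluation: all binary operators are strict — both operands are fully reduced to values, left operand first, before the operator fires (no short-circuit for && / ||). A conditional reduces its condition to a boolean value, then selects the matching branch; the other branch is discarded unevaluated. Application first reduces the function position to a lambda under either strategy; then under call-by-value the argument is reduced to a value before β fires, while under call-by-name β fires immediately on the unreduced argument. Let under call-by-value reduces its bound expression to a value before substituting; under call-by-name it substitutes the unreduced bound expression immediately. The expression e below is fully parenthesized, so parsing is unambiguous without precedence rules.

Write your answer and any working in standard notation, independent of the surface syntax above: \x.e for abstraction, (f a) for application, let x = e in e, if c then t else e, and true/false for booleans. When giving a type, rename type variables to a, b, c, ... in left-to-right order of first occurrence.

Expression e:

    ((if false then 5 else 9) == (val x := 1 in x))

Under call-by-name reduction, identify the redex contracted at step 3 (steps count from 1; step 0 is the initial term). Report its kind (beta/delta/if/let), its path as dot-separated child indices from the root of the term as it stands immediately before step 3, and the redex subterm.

Answer: delta at root : (9 == 1)

Trace:
step 0: ((if false then 5 else 9) == (let x = 1 in x))
step 1: [if@0] (9 == (let x = 1 in x))
step 2: [let@1] (9 == 1)
step 3: [delta@root] false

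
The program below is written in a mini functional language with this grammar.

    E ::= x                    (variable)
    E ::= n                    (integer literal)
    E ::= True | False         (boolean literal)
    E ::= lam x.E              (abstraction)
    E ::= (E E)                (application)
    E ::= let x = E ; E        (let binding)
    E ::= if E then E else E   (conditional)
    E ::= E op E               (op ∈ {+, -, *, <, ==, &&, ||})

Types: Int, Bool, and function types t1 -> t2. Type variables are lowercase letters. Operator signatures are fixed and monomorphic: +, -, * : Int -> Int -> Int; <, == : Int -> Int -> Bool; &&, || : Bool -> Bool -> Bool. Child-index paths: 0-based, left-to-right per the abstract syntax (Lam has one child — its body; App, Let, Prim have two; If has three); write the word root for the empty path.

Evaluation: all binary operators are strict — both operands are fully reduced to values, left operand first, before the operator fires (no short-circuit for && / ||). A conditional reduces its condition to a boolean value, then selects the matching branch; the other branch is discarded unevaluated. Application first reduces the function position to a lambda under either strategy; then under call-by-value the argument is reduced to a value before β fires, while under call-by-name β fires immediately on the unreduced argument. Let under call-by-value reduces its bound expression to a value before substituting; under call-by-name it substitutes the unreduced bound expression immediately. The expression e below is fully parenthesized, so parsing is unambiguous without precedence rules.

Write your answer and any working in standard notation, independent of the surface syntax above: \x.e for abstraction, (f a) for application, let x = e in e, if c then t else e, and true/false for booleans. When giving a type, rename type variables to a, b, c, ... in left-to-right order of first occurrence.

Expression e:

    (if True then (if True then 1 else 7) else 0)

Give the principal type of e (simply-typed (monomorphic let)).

Answer: Int

Trace:
  unify Bool ~ Bool
  unify Bool ~ Bool
  unify Int ~ Int
  unify Int ~ Int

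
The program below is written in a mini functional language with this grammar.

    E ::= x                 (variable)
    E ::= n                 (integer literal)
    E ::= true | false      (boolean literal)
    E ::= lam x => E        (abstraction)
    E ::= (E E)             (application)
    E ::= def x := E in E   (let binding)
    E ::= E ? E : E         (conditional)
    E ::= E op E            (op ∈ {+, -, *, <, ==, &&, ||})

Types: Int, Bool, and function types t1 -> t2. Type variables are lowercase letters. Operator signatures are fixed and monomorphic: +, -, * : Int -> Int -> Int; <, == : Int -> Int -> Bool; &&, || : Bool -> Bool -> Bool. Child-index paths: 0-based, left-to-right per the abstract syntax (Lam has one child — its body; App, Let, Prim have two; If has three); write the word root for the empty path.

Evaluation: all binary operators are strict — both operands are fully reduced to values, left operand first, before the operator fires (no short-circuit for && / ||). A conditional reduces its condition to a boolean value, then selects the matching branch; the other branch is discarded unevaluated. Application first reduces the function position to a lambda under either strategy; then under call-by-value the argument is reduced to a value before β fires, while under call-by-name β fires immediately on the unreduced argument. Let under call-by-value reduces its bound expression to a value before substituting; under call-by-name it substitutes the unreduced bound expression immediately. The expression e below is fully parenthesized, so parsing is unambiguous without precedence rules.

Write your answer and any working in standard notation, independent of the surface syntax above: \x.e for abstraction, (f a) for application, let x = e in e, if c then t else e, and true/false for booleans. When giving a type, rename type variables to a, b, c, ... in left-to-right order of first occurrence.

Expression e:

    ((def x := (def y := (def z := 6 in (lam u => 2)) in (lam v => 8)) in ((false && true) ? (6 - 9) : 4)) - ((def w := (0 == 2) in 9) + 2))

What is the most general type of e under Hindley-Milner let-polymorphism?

Answer: Int

Trace:
let z : Int
\u._ : a -> Int
let y : forall. a -> Int
\v._ : b -> Int
let x : forall. b -> Int
  unify Bool ~ Bool
  unify Bool ~ Bool
  unify Bool ~ Bool
  unify Int ~ Int
  unify Int ~ Int
  unify Int ~ Int
  unify Int ~ Int
  unify Int ~ Int
  unify Int ~ Int
let w : Bool
  unify Int ~ Int
  unify Int ~ Int
  unify Int ~ Int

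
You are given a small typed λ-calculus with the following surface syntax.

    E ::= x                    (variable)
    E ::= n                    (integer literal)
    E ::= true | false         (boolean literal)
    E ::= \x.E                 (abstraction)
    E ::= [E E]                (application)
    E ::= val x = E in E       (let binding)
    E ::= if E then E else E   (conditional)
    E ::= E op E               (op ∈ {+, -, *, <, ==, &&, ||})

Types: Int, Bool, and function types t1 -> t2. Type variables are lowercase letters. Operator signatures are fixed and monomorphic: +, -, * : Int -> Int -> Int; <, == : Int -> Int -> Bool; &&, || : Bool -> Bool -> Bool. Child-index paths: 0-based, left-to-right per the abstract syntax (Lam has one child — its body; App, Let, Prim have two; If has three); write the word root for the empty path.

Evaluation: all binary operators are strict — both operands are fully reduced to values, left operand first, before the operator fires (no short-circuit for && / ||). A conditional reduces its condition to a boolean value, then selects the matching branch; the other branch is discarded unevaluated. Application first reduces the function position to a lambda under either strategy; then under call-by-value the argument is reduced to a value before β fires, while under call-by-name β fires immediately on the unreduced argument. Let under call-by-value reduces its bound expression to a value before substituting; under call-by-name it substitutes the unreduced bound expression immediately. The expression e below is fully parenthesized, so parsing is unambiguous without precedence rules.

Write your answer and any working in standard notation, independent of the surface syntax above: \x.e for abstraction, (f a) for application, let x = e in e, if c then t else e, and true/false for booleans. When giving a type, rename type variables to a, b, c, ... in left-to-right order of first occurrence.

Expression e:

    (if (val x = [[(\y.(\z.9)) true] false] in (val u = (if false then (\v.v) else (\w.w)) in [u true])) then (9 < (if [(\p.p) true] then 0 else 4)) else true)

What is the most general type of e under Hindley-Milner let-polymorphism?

Answer: Bool

Derivation:
\z._ : b -> Int
\y._ : a -> b -> Int
  unify a -> b -> Int ~ Bool -> c
  unify a ~ Bool
  unify b -> Int ~ c
_ _ : b -> Int
  unify b -> Int ~ Bool -> d
  unify b ~ Bool
  unify Int ~ d
_ _ : Int
let x : Int
  unify Bool ~ Bool
v : e
\v._ : e -> e
w : f
\w._ : f -> f
  unify e -> e ~ f -> f
  unify e ~ f
  unify f ~ f
let u : forall. f -> f
u : g -> g
  unify g -> g ~ Bool -> h
  unify g ~ Bool
  unify Bool ~ h
_ _ : Bool
  unify Bool ~ Bool
  unify Int ~ Int
p : i
\p._ : i -> i
  unify i -> i ~ Bool -> j
  unify i ~ Bool
  unify Bool ~ j
_ _ : Bool
  unify Bool ~ Bool
  unify Int ~ Int
  unify Int ~ Int
  unify Bool ~ Bool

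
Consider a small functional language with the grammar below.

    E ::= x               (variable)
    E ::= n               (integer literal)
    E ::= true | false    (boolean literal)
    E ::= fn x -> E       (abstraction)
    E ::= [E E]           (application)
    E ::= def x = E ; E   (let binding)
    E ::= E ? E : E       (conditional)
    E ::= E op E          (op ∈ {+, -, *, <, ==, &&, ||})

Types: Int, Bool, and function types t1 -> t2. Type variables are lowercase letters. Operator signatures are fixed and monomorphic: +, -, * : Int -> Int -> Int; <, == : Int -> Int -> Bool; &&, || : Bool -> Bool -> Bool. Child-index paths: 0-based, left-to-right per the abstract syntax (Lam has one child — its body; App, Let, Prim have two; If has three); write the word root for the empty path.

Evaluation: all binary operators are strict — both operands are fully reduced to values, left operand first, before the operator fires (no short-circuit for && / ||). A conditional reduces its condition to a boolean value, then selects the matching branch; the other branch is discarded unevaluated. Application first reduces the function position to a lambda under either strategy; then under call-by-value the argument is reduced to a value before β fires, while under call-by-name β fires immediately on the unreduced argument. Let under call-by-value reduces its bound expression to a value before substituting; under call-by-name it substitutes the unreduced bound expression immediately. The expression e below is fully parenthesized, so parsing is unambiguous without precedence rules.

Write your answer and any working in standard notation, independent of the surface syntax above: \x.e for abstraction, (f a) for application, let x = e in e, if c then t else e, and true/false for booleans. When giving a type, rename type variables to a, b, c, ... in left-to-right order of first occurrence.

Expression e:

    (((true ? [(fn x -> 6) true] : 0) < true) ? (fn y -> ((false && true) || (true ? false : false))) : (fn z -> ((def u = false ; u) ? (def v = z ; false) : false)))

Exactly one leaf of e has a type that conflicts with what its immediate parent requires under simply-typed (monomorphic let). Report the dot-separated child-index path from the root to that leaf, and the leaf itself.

Answer: 0.1 : true

Trace:
  unify Bool ~ Bool
\x._ : a -> Int
  unify a -> Int ~ Bool -> b
  unify a ~ Bool
  unify Int ~ b
_ _ : Int
  unify Int ~ Int
  unify Int ~ Int
  unify Bool ~ Int
  FAIL: mismatch Bool ~ Int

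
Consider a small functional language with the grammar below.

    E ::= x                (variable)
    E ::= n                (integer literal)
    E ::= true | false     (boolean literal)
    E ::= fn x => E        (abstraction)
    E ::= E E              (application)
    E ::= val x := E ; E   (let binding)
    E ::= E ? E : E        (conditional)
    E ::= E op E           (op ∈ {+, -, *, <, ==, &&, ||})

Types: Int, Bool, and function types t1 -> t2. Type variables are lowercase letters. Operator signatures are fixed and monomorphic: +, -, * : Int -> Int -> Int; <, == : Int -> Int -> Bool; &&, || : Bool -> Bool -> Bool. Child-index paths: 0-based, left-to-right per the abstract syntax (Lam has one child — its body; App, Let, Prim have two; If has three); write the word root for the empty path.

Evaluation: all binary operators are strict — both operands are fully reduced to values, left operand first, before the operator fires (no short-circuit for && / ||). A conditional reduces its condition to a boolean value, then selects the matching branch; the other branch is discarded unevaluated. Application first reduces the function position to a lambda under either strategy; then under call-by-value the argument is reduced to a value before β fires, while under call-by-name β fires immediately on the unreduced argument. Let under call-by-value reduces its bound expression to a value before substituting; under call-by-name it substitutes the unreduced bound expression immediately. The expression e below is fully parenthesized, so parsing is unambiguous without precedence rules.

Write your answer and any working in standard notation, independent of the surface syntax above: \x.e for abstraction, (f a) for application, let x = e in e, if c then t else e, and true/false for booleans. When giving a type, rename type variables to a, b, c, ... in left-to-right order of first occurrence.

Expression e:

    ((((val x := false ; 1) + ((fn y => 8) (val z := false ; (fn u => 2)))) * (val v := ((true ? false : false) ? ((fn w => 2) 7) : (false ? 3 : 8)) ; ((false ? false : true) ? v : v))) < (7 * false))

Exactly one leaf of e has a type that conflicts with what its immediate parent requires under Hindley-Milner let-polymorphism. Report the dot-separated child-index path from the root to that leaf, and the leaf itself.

Answer: 1.1 : false

Derivation:
let x : Bool
  unify Int ~ Int
\y._ : a -> Int
let z : Bool
\u._ : b -> Int
  unify a -> Int ~ (b -> Int) -> c
  unify a ~ b -> Int
  unify Int ~ c
_ _ : Int
  unify Int ~ Int
  unify Int ~ Int
  unify Bool ~ Bool
  unify Bool ~ Bool
  unify Bool ~ Bool
\w._ : d -> Int
  unify d -> Int ~ Int -> e
  unify d ~ Int
  unify Int ~ e
_ _ : Int
  unify Bool ~ Bool
  unify Int ~ Int
  unify Int ~ Int
let v : Int
  unify Bool ~ Bool
  unify Bool ~ Bool
  unify Bool ~ Bool
v : Int
v : Int
  unify Int ~ Int
  unify Int ~ Int
  unify Int ~ Int
  unify Int ~ Int
  unify Bool ~ Int
  FAIL: mismatch Bool ~ Int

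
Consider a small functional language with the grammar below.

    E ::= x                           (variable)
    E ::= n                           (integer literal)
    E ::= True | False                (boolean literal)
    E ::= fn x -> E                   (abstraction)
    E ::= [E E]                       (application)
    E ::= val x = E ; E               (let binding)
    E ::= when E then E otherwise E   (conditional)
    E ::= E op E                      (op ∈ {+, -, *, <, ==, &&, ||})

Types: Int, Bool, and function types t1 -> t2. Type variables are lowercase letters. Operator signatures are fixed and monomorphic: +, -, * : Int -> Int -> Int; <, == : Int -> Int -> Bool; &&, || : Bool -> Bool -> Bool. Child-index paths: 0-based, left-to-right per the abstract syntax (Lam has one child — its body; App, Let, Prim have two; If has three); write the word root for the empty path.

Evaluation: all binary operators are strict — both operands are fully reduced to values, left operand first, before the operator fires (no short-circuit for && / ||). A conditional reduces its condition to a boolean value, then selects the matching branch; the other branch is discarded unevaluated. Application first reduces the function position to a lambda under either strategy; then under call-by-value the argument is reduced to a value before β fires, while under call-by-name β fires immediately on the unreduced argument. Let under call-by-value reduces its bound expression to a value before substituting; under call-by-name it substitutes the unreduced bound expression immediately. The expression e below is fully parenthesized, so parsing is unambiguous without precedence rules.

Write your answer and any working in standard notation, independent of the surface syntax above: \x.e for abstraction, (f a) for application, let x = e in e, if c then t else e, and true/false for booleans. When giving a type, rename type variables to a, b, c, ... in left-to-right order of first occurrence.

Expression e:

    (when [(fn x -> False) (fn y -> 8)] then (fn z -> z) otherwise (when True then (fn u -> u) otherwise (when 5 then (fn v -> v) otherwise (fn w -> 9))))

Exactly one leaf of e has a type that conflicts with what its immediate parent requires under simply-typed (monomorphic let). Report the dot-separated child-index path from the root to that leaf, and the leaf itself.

Derivation:
\x._ : a -> Bool
\y._ : b -> Int
  unify a -> Bool ~ (b -> Int) -> c
  unify a ~ b -> Int
  unify Bool ~ c
_ _ : Bool
  unify Bool ~ Bool
z : d
\z._ : d -> d
  unify Bool ~ Bool
u : e
\u._ : e -> e
  unify Int ~ Bool
  FAIL: mismatch Int ~ Bool

Answer: 2.2.0 : 5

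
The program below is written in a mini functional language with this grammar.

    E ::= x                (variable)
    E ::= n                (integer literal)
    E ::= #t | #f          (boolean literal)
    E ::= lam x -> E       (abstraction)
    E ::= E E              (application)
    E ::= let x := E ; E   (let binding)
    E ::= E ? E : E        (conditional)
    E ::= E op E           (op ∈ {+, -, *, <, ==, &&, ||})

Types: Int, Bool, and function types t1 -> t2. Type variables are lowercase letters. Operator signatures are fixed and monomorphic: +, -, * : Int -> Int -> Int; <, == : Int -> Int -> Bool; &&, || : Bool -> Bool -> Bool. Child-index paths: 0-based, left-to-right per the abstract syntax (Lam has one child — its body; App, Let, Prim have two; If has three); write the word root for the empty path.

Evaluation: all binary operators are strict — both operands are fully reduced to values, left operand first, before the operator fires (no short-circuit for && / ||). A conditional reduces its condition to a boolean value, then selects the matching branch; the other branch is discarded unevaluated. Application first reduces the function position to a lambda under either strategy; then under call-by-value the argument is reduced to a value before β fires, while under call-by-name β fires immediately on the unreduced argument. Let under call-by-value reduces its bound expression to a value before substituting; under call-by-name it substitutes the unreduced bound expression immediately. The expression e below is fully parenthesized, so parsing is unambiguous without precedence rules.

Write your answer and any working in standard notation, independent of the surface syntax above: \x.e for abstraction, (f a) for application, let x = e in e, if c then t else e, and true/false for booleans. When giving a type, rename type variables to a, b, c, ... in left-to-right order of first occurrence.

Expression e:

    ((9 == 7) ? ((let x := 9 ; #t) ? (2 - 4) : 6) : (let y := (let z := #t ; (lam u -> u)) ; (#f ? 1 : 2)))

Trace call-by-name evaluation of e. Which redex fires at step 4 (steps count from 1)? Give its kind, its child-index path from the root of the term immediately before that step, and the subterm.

Answer: if at root : (if false then 1 else 2)

Working:
step 0: (if (9 == 7) then (if (let x = 9 in true) then (2 - 4) else 6) else (let y = (let z = true in (\u.u)) in (if false then 1 else 2)))
step 1: [delta@0] (if false then (if (let x = 9 in true) then (2 - 4) else 6) else (let y = (let z = true in (\u.u)) in (if false then 1 else 2)))
step 2: [if@root] (let y = (let z = true in (\u.u)) in (if false then 1 else 2))
step 3: [let@root] (if false then 1 else 2)
step 4: [if@root] 2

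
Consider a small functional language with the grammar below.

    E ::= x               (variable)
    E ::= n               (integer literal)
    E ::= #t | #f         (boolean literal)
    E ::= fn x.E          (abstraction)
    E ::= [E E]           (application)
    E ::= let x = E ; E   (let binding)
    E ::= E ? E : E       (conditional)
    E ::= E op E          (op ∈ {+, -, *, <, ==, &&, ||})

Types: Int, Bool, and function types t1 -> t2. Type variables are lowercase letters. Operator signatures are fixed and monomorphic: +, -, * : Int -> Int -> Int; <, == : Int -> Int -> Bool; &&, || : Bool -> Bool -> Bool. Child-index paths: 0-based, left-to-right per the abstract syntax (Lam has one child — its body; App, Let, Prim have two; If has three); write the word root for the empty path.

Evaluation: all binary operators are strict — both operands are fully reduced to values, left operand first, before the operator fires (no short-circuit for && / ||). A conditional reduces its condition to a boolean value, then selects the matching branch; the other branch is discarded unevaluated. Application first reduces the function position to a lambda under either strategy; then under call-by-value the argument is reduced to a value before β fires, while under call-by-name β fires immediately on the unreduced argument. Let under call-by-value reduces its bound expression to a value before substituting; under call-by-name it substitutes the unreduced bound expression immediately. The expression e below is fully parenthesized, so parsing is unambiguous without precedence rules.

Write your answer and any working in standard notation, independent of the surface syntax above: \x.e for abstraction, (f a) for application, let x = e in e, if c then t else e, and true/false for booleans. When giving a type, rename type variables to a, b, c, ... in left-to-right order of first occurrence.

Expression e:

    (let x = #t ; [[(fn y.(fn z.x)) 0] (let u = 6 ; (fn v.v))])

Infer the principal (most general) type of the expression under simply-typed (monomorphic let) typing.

Derivation:
let x : Bool
x : Bool
\z._ : b -> Bool
\y._ : a -> b -> Bool
  unify a -> b -> Bool ~ Int -> c
  unify a ~ Int
  unify b -> Bool ~ c
_ _ : b -> Bool
let u : Int
v : d
\v._ : d -> d
  unify b -> Bool ~ (d -> d) -> e
  unify b ~ d -> d
  unify Bool ~ e
_ _ : Bool

Answer: Bool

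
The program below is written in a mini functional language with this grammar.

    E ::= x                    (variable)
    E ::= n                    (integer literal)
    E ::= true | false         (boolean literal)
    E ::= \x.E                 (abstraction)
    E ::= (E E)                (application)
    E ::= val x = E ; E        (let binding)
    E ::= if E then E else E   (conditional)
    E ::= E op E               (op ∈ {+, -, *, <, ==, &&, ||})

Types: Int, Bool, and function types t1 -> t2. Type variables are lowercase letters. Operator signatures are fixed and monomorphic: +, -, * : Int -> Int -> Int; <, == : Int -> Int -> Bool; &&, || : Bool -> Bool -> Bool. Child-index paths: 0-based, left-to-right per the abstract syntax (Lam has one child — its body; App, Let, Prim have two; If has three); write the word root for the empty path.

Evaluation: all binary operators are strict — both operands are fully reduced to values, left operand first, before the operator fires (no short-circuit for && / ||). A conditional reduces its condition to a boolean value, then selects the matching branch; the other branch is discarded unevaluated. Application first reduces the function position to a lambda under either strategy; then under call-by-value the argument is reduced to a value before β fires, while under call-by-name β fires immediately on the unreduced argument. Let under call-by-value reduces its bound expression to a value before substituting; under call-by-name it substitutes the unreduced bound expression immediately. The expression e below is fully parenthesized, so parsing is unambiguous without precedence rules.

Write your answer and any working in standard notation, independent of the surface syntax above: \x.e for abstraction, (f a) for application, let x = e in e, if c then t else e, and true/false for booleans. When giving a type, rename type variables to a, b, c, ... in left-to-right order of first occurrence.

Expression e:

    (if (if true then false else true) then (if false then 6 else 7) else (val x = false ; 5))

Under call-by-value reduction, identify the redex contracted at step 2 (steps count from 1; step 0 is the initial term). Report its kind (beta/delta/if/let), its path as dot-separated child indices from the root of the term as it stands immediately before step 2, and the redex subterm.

Trace:
step 0: (if (if true then false else true) then (if false then 6 else 7) else (let x = false in 5))
step 1: [if@0] (if false then (if false then 6 else 7) else (let x = false in 5))
step 2: [if@root] (let x = false in 5)

Answer: if at root : (if false then (if false then 6 else 7) else (let x = false in 5))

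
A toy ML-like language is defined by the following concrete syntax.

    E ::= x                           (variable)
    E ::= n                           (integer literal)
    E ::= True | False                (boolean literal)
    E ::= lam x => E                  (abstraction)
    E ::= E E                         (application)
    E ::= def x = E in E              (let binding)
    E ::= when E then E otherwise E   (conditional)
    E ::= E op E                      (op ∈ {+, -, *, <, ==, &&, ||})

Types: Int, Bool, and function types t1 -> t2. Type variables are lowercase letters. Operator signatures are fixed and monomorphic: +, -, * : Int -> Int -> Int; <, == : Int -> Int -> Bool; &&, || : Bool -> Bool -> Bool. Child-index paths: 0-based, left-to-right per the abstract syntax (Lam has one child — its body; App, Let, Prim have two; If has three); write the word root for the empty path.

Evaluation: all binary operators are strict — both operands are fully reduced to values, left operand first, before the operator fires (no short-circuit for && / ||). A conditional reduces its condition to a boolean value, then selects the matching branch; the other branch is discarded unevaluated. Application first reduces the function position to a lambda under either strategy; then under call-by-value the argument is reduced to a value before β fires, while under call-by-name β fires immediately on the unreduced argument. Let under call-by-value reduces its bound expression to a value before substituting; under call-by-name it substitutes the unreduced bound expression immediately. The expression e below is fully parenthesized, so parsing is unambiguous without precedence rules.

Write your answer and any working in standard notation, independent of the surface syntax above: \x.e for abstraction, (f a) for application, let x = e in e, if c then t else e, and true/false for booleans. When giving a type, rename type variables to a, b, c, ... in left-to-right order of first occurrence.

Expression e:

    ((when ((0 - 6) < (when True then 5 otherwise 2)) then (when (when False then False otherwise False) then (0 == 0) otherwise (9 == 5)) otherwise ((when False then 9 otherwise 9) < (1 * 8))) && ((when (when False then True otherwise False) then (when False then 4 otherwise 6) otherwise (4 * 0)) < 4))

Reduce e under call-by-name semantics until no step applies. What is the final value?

Answer: false

Derivation:
step 0: ((if ((0 - 6) < (if true then 5 else 2)) then (if (if false then false else false) then (0 == 0) else (9 == 5)) else ((if false then 9 else 9) < (1 * 8))) && ((if (if false then true else false) then (if false then 4 else 6) else (4 * 0)) < 4))
step 1: [delta@0.0.0] ((if (-6 < (if true then 5 else 2)) then (if (if false then false else false) then (0 == 0) else (9 == 5)) else ((if false then 9 else 9) < (1 * 8))) && ((if (if false then true else false) then (if false then 4 else 6) else (4 * 0)) < 4))
step 2: [if@0.0.1] ((if (-6 < 5) then (if (if false then false else false) then (0 == 0) else (9 == 5)) else ((if false then 9 else 9) < (1 * 8))) && ((if (if false then true else false) then (if false then 4 else 6) else (4 * 0)) < 4))
step 3: [delta@0.0] ((if true then (if (if false then false else false) then (0 == 0) else (9 == 5)) else ((if false then 9 else 9) < (1 * 8))) && ((if (if false then true else false) then (if false then 4 else 6) else (4 * 0)) < 4))
step 4: [if@0] ((if (if false then false else false) then (0 == 0) else (9 == 5)) && ((if (if false then true else false) then (if false then 4 else 6) else (4 * 0)) < 4))
step 5: [if@0.0] ((if false then (0 == 0) else (9 == 5)) && ((if (if false then true else false) then (if false then 4 else 6) else (4 * 0)) < 4))
step 6: [if@0] ((9 == 5) && ((if (if false then true else false) then (if false then 4 else 6) else (4 * 0)) < 4))
step 7: [delta@0] (false && ((if (if false then true else false) then (if false then 4 else 6) else (4 * 0)) < 4))
step 8: [if@1.0.0] (false && ((if false then (if false then 4 else 6) else (4 * 0)) < 4))
step 9: [if@1.0] (false && ((4 * 0) < 4))
step 10: [delta@1.0] (false && (0 < 4))
step 11: [delta@1] (false && true)
step 12: [delta@root] false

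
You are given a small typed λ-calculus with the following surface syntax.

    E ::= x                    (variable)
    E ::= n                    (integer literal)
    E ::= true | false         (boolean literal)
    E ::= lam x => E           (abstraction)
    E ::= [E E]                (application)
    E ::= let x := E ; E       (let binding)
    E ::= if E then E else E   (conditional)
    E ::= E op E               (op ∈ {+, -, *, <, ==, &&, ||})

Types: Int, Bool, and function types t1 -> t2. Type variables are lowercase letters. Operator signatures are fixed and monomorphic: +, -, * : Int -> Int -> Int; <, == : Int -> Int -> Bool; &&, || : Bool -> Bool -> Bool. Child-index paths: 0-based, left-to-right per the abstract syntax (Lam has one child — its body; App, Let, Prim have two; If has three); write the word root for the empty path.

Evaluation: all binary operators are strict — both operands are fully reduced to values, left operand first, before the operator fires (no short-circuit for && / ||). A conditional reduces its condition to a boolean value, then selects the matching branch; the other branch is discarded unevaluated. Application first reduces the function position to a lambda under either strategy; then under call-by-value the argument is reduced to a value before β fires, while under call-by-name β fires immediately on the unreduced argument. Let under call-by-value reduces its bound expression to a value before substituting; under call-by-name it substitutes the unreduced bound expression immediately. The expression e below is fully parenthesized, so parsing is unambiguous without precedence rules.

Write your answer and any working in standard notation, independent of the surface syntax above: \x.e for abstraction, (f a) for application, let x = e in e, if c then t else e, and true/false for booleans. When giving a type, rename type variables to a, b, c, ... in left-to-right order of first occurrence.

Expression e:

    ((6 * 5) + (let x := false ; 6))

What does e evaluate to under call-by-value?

Answer: 36

Trace:
step 0: ((6 * 5) + (let x = false in 6))
step 1: [delta@0] (30 + (let x = false in 6))
step 2: [let@1] (30 + 6)
step 3: [delta@root] 36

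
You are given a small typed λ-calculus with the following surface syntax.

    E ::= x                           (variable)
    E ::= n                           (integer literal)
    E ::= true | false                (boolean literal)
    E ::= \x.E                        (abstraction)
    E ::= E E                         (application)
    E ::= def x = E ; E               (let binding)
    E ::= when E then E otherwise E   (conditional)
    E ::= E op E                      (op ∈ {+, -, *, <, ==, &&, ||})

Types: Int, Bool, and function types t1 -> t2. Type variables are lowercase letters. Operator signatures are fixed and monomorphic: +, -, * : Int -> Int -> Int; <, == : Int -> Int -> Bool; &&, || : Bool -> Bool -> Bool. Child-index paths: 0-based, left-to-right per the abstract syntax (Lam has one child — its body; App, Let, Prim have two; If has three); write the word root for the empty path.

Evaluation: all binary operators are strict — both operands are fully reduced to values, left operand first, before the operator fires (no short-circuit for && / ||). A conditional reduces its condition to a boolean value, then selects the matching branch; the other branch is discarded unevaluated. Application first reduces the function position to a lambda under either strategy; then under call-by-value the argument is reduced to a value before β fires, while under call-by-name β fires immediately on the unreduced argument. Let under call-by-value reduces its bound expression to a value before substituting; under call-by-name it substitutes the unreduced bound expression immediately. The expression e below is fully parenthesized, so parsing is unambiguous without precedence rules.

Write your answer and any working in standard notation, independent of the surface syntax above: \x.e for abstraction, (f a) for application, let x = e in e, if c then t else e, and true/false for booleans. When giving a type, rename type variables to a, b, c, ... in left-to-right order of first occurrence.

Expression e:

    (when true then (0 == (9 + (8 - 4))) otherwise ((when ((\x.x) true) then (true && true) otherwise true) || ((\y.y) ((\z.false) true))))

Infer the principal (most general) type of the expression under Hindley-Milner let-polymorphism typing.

Answer: Bool

Working:
  unify Bool ~ Bool
  unify Int ~ Int
  unify Int ~ Int
  unify Int ~ Int
  unify Int ~ Int
  unify Int ~ Int
  unify Int ~ Int
x : a
\x._ : a -> a
  unify a -> a ~ Bool -> b
  unify a ~ Bool
  unify Bool ~ b
_ _ : Bool
  unify Bool ~ Bool
  unify Bool ~ Bool
  unify Bool ~ Bool
  unify Bool ~ Bool
  unify Bool ~ Bool
y : c
\y._ : c -> c
\z._ : d -> Bool
  unify d -> Bool ~ Bool -> e
  unify d ~ Bool
  unify Bool ~ e
_ _ : Bool
  unify c -> c ~ Bool -> f
  unify c ~ Bool
  unify Bool ~ f
_ _ : Bool
  unify Bool ~ Bool
  unify Bool ~ Bool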